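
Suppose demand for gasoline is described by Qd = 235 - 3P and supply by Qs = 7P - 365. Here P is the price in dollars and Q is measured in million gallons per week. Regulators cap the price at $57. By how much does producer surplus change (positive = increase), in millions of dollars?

In a free market, 235 - 3P = 7P - 365 gives the equilibrium P* = 60, Q* = 55.
Because the ceiling (57) lies below the market-clearing price, it is binding.
At P = 57: Qd = 235 - 3·57 = 64 and Qs = 7·57 - 365 = 34.
Producer surplus without the control is ½ · (60 - 365/7) · 55 = 3025/14.
With the ceiling, producers sell 34 units at 57, so PS = ½ · (57 - 365/7) · 34 = 578/7.
Change in producer surplus = 578/7 - 3025/14 = -133.5.

-133.5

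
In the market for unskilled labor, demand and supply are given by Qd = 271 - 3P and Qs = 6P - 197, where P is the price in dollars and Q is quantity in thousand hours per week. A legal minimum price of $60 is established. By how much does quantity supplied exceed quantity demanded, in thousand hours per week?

72

Without the control the market clears where 271 - 3P = 6P - 197, i.e. P* = 52 and Q* = 115.
Since 60 > 52, the floor is binding.
At P = 60: Qd = 271 - 3·60 = 91 and Qs = 6·60 - 197 = 163.
Surplus = Qs - Qd = 163 - 91 = 72.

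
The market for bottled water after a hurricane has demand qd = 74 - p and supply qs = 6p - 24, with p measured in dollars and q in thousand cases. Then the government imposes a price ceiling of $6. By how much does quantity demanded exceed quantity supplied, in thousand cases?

56

Equilibrium: 74 - p = 6p - 24, so 98 = 7p and p* = 14, q* = 60.
Since 6 < 14, the ceiling is binding.
At p = 6: qd = 74 - 6 = 68 and qs = 6·6 - 24 = 12.
Shortage = qd - qs = 68 - 12 = 56.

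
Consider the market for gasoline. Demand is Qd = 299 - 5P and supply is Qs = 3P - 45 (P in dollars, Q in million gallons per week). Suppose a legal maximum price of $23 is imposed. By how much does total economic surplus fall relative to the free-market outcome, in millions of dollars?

960

In a free market, 299 - 5P = 3P - 45 gives the equilibrium P* = 43, Q* = 84.
Because the ceiling (23) lies below the market-clearing price, it is binding.
At P = 23: Qd = 299 - 5·23 = 184 and Qs = 3·23 - 45 = 24.
Quantity traded falls to 24. At Q = 24 the demand price is (299 - 24)/5 = 55 and the supply price is (45 + 24)/3 = 23.
Deadweight loss = ½ · (55 - 23) · (84 - 24) = ½ · 32 · 60 = 960.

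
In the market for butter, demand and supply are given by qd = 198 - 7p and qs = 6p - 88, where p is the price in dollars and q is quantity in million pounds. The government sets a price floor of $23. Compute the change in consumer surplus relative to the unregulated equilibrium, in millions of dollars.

Setting quantity demanded equal to quantity supplied, 198 - 7p = 6p - 88, gives p* = 22 and q* = 44.
Because the floor (23) lies above the market-clearing price, it is binding.
At p = 23: qd = 198 - 7·23 = 37 and qs = 6·23 - 88 = 50.
Consumer surplus without the control is ½ · (198/7 - 22) · 44 = 968/7.
With the floor, consumers buy 37 units at 23, so CS = ½ · (198/7 - 23) · 37 = 1369/14.
Change in consumer surplus = 1369/14 - 968/7 = -40.5.

-40.5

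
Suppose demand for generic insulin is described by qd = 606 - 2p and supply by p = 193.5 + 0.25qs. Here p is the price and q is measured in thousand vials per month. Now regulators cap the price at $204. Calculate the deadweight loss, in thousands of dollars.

4056

Rearranging supply gives qs = 4p - 774. Equilibrium: 606 - 2p = 4p - 774, so 1380 = 6p and p* = 230, q* = 146.
Since 204 < 230, the ceiling is binding.
At p = 204: qd = 606 - 2·204 = 198 and qs = 4·204 - 774 = 42.
Quantity traded falls to 42. At q = 42 the demand price is (606 - 42)/2 = 282 and the supply price is (774 + 42)/4 = 204.
Deadweight loss = ½ · (282 - 204) · (146 - 42) = ½ · 78 · 104 = 4056.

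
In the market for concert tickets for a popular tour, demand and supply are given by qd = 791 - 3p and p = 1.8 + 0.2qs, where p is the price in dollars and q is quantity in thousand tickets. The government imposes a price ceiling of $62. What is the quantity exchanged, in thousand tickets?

301

Rearranging supply gives qs = 5p - 9. Without the control the market clears where 791 - 3p = 5p - 9, i.e. p* = 100 and q* = 491.
The ceiling of 62 is below the equilibrium price 100, so it binds.
At p = 62: qd = 791 - 3·62 = 605 and qs = 5·62 - 9 = 301.
The quantity actually transacted is the short side, supply: 301.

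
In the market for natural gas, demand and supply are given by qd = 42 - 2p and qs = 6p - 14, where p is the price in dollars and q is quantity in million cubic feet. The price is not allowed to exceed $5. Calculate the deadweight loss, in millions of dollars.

Equilibrium: 42 - 2p = 6p - 14, so 56 = 8p and p* = 7, q* = 28.
Because the ceiling (5) lies below the market-clearing price, it is binding.
At p = 5: qd = 42 - 2·5 = 32 and qs = 6·5 - 14 = 16.
Quantity traded falls to 16. At q = 16 the demand price is (42 - 16)/2 = 13 and the supply price is (14 + 16)/6 = 5.
Deadweight loss = ½ · (13 - 5) · (28 - 16) = ½ · 8 · 12 = 48.

48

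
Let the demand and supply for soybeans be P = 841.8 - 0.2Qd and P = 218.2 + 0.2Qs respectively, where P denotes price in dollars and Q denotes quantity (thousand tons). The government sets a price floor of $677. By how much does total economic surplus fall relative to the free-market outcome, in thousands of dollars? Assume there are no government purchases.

108045

Rearranging demand gives Qd = 4209 - 5P; rearranging supply gives Qs = 5P - 1091. In a free market, 4209 - 5P = 5P - 1091 gives the equilibrium P* = 530, Q* = 1559.
Since 677 > 530, the floor is binding.
At P = 677: Qd = 4209 - 5·677 = 824 and Qs = 5·677 - 1091 = 2294.
Quantity traded falls to 824. At Q = 824 the demand price is (4209 - 824)/5 = 677 and the supply price is (1091 + 824)/5 = 383.
Deadweight loss = ½ · (677 - 383) · (1559 - 824) = ½ · 294 · 735 = 108045.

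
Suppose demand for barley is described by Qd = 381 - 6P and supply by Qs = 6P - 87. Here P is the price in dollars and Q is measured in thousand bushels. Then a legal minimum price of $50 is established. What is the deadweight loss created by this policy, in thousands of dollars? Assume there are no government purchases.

Equilibrium: 381 - 6P = 6P - 87, so 468 = 12P and P* = 39, Q* = 147.
Since 50 > 39, the floor is binding.
At P = 50: Qd = 381 - 6·50 = 81 and Qs = 6·50 - 87 = 213.
Quantity traded falls to 81. At Q = 81 the demand price is (381 - 81)/6 = 50 and the supply price is (87 + 81)/6 = 28.
Deadweight loss = ½ · (50 - 28) · (147 - 81) = ½ · 22 · 66 = 726.

726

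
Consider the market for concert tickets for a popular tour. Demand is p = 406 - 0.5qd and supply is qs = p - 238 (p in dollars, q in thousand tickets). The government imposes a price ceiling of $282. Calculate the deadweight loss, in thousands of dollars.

3468

Rearranging demand gives qd = 812 - 2p. In a free market, 812 - 2p = p - 238 gives the equilibrium p* = 350, q* = 112.
The ceiling of 282 is below the equilibrium price 350, so it binds.
At p = 282: qd = 812 - 2·282 = 248 and qs = 282 - 238 = 44.
Quantity traded falls to 44. At q = 44 the demand price is (812 - 44)/2 = 384 and the supply price is 238 + 44 = 282.
Deadweight loss = ½ · (384 - 282) · (112 - 44) = ½ · 102 · 68 = 3468.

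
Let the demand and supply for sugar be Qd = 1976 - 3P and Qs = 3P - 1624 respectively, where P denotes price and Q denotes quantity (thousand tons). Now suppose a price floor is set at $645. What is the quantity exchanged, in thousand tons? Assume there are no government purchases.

In a free market, 1976 - 3P = 3P - 1624 gives the equilibrium P* = 600, Q* = 176.
The floor of 645 is above the equilibrium price 600, so it binds.
At P = 645: Qd = 1976 - 3·645 = 41 and Qs = 3·645 - 1624 = 311.
The quantity actually transacted is the short side, demand: 41.

41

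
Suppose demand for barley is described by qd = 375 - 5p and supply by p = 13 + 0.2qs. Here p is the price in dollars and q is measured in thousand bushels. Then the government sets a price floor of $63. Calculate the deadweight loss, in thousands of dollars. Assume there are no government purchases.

1805

Rearranging supply gives qs = 5p - 65. Without the control the market clears where 375 - 5p = 5p - 65, i.e. p* = 44 and q* = 155.
Since 63 > 44, the floor is binding.
At p = 63: qd = 375 - 5·63 = 60 and qs = 5·63 - 65 = 250.
Quantity traded falls to 60. At q = 60 the demand price is (375 - 60)/5 = 63 and the supply price is (65 + 60)/5 = 25.
Deadweight loss = ½ · (63 - 25) · (155 - 60) = ½ · 38 · 95 = 1805.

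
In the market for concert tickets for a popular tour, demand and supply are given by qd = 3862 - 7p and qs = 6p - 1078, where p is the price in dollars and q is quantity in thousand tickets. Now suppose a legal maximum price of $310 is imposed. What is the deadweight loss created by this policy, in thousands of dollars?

27300

In a free market, 3862 - 7p = 6p - 1078 gives the equilibrium p* = 380, q* = 1202.
Because the ceiling (310) lies below the market-clearing price, it is binding.
At p = 310: qd = 3862 - 7·310 = 1692 and qs = 6·310 - 1078 = 782.
Quantity traded falls to 782. At q = 782 the demand price is (3862 - 782)/7 = 440 and the supply price is (1078 + 782)/6 = 310.
Deadweight loss = ½ · (440 - 310) · (1202 - 782) = ½ · 130 · 420 = 27300.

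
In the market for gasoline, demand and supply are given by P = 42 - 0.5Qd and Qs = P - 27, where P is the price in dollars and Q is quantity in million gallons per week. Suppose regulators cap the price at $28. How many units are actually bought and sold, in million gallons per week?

Rearranging demand gives Qd = 84 - 2P. In a free market, 84 - 2P = P - 27 gives the equilibrium P* = 37, Q* = 10.
Because the ceiling (28) lies below the market-clearing price, it is binding.
At P = 28: Qd = 84 - 2·28 = 28 and Qs = 28 - 27 = 1.
The quantity actually transacted is the short side, supply: 1.

1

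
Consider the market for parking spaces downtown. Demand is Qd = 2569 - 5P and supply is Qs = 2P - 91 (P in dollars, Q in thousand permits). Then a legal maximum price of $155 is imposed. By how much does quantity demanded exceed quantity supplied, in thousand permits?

Without the control the market clears where 2569 - 5P = 2P - 91, i.e. P* = 380 and Q* = 669.
Since 155 < 380, the ceiling is binding.
At P = 155: Qd = 2569 - 5·155 = 1794 and Qs = 2·155 - 91 = 219.
Shortage = Qd - Qs = 1794 - 219 = 1575.

1575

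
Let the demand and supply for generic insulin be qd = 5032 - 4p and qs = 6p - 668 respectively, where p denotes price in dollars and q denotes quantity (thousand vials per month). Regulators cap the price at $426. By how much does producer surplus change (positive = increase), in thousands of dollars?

Equilibrium: 5032 - 4p = 6p - 668, so 5700 = 10p and p* = 570, q* = 2752.
Because the ceiling (426) lies below the market-clearing price, it is binding.
At p = 426: qd = 5032 - 4·426 = 3328 and qs = 6·426 - 668 = 1888.
Producer surplus without the control is ½ · (570 - 334/3) · 2752 = 1893376/3.
With the ceiling, producers sell 1888 units at 426, so PS = ½ · (426 - 334/3) · 1888 = 891136/3.
Change in producer surplus = 891136/3 - 1893376/3 = -334080.

-334080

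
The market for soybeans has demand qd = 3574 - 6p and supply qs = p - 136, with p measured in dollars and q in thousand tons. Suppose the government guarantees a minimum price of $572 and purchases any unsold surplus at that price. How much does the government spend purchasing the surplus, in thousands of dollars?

168168

Setting quantity demanded equal to quantity supplied, 3574 - 6p = p - 136, gives p* = 530 and q* = 394.
Because the floor (572) lies above the market-clearing price, it is binding.
At p = 572: qd = 3574 - 6·572 = 142 and qs = 572 - 136 = 436.
Surplus = qs - qd = 294.
Government expenditure = surplus × support price = 294 × 572 = 168168.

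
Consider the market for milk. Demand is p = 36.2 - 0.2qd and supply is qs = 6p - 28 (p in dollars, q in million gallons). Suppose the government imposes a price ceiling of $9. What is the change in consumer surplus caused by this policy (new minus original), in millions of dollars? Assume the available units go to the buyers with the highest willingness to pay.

Rearranging demand gives qd = 181 - 5p. Setting quantity demanded equal to quantity supplied, 181 - 5p = 6p - 28, gives p* = 19 and q* = 86.
Since 9 < 19, the ceiling is binding.
At p = 9: qd = 181 - 5·9 = 136 and qs = 6·9 - 28 = 26.
Consumer surplus without the control is ½ · (36.2 - 19) · 86 = 739.6.
With the ceiling, 26 units are sold at 9 (assume they go to the highest-value buyers). The demand price at q = 26 is 31, so CS = ½ · [(36.2 - 9) + (31 - 9)] · 26 = 639.6.
Change in consumer surplus = 639.6 - 739.6 = -100.

-100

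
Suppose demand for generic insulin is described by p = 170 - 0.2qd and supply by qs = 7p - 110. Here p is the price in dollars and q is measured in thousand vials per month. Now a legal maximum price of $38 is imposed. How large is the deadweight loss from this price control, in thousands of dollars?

Rearranging demand gives qd = 850 - 5p. Setting quantity demanded equal to quantity supplied, 850 - 5p = 7p - 110, gives p* = 80 and q* = 450.
Since 38 < 80, the ceiling is binding.
At p = 38: qd = 850 - 5·38 = 660 and qs = 7·38 - 110 = 156.
Quantity traded falls to 156. At q = 156 the demand price is (850 - 156)/5 = 138.8 and the supply price is (110 + 156)/7 = 38.
Deadweight loss = ½ · (138.8 - 38) · (450 - 156) = ½ · 100.8 · 294 = 14817.6.

14817.6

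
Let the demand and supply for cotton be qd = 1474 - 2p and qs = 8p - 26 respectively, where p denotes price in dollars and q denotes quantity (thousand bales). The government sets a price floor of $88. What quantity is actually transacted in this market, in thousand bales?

1174

In a free market, 1474 - 2p = 8p - 26 gives the equilibrium p* = 150, q* = 1174.
Since 88 is below p* = 150, the floor does not bind and the free-market outcome prevails.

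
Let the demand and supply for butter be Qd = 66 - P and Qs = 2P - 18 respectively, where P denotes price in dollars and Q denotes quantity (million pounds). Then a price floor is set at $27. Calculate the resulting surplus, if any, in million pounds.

0

In a free market, 66 - P = 2P - 18 gives the equilibrium P* = 28, Q* = 38.
Since 27 is below P* = 28, the floor does not bind and the free-market outcome prevails.
Since the control does not bind, there is no surplus.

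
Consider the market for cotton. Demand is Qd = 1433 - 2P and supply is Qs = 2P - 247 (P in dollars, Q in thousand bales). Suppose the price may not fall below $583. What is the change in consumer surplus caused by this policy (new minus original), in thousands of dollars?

-70090

Setting quantity demanded equal to quantity supplied, 1433 - 2P = 2P - 247, gives P* = 420 and Q* = 593.
Since 583 > 420, the floor is binding.
At P = 583: Qd = 1433 - 2·583 = 267 and Qs = 2·583 - 247 = 919.
Consumer surplus without the control is ½ · (716.5 - 420) · 593 = 87912.25.
With the floor, consumers buy 267 units at 583, so CS = ½ · (716.5 - 583) · 267 = 17822.25.
Change in consumer surplus = 17822.25 - 87912.25 = -70090.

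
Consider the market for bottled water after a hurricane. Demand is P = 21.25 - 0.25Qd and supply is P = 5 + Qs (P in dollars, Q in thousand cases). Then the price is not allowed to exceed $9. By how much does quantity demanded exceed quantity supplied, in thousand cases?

Rearranging demand gives Qd = 85 - 4P; rearranging supply gives Qs = P - 5. Setting quantity demanded equal to quantity supplied, 85 - 4P = P - 5, gives P* = 18 and Q* = 13.
Because the ceiling (9) lies below the market-clearing price, it is binding.
At P = 9: Qd = 85 - 4·9 = 49 and Qs = 9 - 5 = 4.
Shortage = Qd - Qs = 49 - 4 = 45.

45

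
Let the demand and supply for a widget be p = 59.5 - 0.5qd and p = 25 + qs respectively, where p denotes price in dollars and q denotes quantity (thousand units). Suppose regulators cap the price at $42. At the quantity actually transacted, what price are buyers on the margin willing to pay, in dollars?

51

Rearranging demand gives qd = 119 - 2p; rearranging supply gives qs = p - 25. Equilibrium: 119 - 2p = p - 25, so 144 = 3p and p* = 48, q* = 23.
The ceiling of 42 is below the equilibrium price 48, so it binds.
At p = 42: qd = 119 - 2·42 = 35 and qs = 42 - 25 = 17.
Only 17 units reach the market. On the demand curve, the marginal buyer's willingness to pay at q = 17 is (119 - 17)/2 = 51.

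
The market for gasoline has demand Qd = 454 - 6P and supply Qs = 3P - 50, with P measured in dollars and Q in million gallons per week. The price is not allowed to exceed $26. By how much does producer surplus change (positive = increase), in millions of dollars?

Without the control the market clears where 454 - 6P = 3P - 50, i.e. P* = 56 and Q* = 118.
The ceiling of 26 is below the equilibrium price 56, so it binds.
At P = 26: Qd = 454 - 6·26 = 298 and Qs = 3·26 - 50 = 28.
Producer surplus without the control is ½ · (56 - 50/3) · 118 = 6962/3.
With the ceiling, producers sell 28 units at 26, so PS = ½ · (26 - 50/3) · 28 = 392/3.
Change in producer surplus = 392/3 - 6962/3 = -2190.

-2190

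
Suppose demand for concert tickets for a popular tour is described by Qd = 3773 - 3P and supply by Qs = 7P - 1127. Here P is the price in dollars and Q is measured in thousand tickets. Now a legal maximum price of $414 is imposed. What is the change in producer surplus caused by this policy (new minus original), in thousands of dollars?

Setting quantity demanded equal to quantity supplied, 3773 - 3P = 7P - 1127, gives P* = 490 and Q* = 2303.
The ceiling of 414 is below the equilibrium price 490, so it binds.
At P = 414: Qd = 3773 - 3·414 = 2531 and Qs = 7·414 - 1127 = 1771.
Producer surplus without the control is ½ · (490 - 161) · 2303 = 378843.5.
With the ceiling, producers sell 1771 units at 414, so PS = ½ · (414 - 161) · 1771 = 224031.5.
Change in producer surplus = 224031.5 - 378843.5 = -154812.

-154812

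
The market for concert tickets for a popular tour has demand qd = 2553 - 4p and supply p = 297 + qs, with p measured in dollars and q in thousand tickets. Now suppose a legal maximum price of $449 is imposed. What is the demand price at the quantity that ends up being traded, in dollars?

600.25

Rearranging supply gives qs = p - 297. Equilibrium: 2553 - 4p = p - 297, so 2850 = 5p and p* = 570, q* = 273.
Because the ceiling (449) lies below the market-clearing price, it is binding.
At p = 449: qd = 2553 - 4·449 = 757 and qs = 449 - 297 = 152.
Only 152 units reach the market. On the demand curve, the marginal buyer's willingness to pay at q = 152 is (2553 - 152)/4 = 600.25.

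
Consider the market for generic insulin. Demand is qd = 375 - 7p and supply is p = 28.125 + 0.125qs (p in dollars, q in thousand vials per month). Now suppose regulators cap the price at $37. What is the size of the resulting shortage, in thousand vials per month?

Rearranging supply gives qs = 8p - 225. In a free market, 375 - 7p = 8p - 225 gives the equilibrium p* = 40, q* = 95.
Because the ceiling (37) lies below the market-clearing price, it is binding.
At p = 37: qd = 375 - 7·37 = 116 and qs = 8·37 - 225 = 71.
Shortage = qd - qs = 116 - 71 = 45.

45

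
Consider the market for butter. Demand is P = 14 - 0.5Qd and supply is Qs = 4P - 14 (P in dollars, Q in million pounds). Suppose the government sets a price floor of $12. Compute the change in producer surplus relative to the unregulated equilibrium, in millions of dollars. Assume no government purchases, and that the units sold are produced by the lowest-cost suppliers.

Rearranging demand gives Qd = 28 - 2P. Without the control the market clears where 28 - 2P = 4P - 14, i.e. P* = 7 and Q* = 14.
The floor of 12 is above the equilibrium price 7, so it binds.
At P = 12: Qd = 28 - 2·12 = 4 and Qs = 4·12 - 14 = 34.
Producer surplus without the control is ½ · (7 - 3.5) · 14 = 24.5.
With the floor, 4 units are sold at 12. The supply price at Q = 4 is 4.5, so PS = ½ · [(12 - 3.5) + (12 - 4.5)] · 4 = 32.
Change in producer surplus = 32 - 24.5 = 7.5.

7.5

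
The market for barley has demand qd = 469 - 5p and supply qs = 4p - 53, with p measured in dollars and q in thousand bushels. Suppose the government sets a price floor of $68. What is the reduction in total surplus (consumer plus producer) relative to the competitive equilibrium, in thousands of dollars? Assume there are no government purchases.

562.5

Without the control the market clears where 469 - 5p = 4p - 53, i.e. p* = 58 and q* = 179.
The floor of 68 is above the equilibrium price 58, so it binds.
At p = 68: qd = 469 - 5·68 = 129 and qs = 4·68 - 53 = 219.
Quantity traded falls to 129. At q = 129 the demand price is (469 - 129)/5 = 68 and the supply price is (53 + 129)/4 = 45.5.
Deadweight loss = ½ · (68 - 45.5) · (179 - 129) = ½ · 22.5 · 50 = 562.5.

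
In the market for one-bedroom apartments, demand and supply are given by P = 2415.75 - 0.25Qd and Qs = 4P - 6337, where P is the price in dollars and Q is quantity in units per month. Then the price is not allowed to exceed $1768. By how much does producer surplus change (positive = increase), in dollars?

Rearranging demand gives Qd = 9663 - 4P. Setting quantity demanded equal to quantity supplied, 9663 - 4P = 4P - 6337, gives P* = 2000 and Q* = 1663.
The ceiling of 1768 is below the equilibrium price 2000, so it binds.
At P = 1768: Qd = 9663 - 4·1768 = 2591 and Qs = 4·1768 - 6337 = 735.
Producer surplus without the control is ½ · (2000 - 1584.25) · 1663 = 345696.125.
With the ceiling, producers sell 735 units at 1768, so PS = ½ · (1768 - 1584.25) · 735 = 67528.125.
Change in producer surplus = 67528.125 - 345696.125 = -278168.

-278168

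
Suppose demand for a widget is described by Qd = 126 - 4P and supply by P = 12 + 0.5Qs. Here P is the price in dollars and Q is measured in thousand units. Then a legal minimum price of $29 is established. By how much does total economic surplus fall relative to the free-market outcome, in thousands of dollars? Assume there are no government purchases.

96

Rearranging supply gives Qs = 2P - 24. Equilibrium: 126 - 4P = 2P - 24, so 150 = 6P and P* = 25, Q* = 26.
The floor of 29 is above the equilibrium price 25, so it binds.
At P = 29: Qd = 126 - 4·29 = 10 and Qs = 2·29 - 24 = 34.
Quantity traded falls to 10. At Q = 10 the demand price is (126 - 10)/4 = 29 and the supply price is (24 + 10)/2 = 17.
Deadweight loss = ½ · (29 - 17) · (26 - 10) = ½ · 12 · 16 = 96.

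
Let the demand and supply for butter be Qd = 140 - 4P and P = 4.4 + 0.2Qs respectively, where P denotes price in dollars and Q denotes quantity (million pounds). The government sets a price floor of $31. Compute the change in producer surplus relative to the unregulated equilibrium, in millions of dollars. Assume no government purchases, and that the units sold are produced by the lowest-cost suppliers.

-62.4

Rearranging supply gives Qs = 5P - 22. Equilibrium: 140 - 4P = 5P - 22, so 162 = 9P and P* = 18, Q* = 68.
Because the floor (31) lies above the market-clearing price, it is binding.
At P = 31: Qd = 140 - 4·31 = 16 and Qs = 5·31 - 22 = 133.
Producer surplus without the control is ½ · (18 - 4.4) · 68 = 462.4.
With the floor, 16 units are sold at 31. The supply price at Q = 16 is 7.6, so PS = ½ · [(31 - 4.4) + (31 - 7.6)] · 16 = 400.
Change in producer surplus = 400 - 462.4 = -62.4.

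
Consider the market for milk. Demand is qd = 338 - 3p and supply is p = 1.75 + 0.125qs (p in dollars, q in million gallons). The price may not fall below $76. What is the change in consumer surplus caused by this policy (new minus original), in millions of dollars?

-7744

Rearranging supply gives qs = 8p - 14. Setting quantity demanded equal to quantity supplied, 338 - 3p = 8p - 14, gives p* = 32 and q* = 242.
The floor of 76 is above the equilibrium price 32, so it binds.
At p = 76: qd = 338 - 3·76 = 110 and qs = 8·76 - 14 = 594.
Consumer surplus without the control is ½ · (338/3 - 32) · 242 = 29282/3.
With the floor, consumers buy 110 units at 76, so CS = ½ · (338/3 - 76) · 110 = 6050/3.
Change in consumer surplus = 6050/3 - 29282/3 = -7744.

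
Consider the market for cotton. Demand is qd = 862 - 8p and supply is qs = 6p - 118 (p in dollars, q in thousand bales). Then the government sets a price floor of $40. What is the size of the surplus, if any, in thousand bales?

Setting quantity demanded equal to quantity supplied, 862 - 8p = 6p - 118, gives p* = 70 and q* = 302.
Since 40 is below p* = 70, the floor does not bind and the free-market outcome prevails.
Since the control does not bind, there is no surplus.

0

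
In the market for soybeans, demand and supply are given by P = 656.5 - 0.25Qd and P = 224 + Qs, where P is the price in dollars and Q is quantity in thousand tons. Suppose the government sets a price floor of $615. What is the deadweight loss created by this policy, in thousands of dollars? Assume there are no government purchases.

Rearranging demand gives Qd = 2626 - 4P; rearranging supply gives Qs = P - 224. Setting quantity demanded equal to quantity supplied, 2626 - 4P = P - 224, gives P* = 570 and Q* = 346.
Since 615 > 570, the floor is binding.
At P = 615: Qd = 2626 - 4·615 = 166 and Qs = 615 - 224 = 391.
Quantity traded falls to 166. At Q = 166 the demand price is (2626 - 166)/4 = 615 and the supply price is 224 + 166 = 390.
Deadweight loss = ½ · (615 - 390) · (346 - 166) = ½ · 225 · 180 = 20250.

20250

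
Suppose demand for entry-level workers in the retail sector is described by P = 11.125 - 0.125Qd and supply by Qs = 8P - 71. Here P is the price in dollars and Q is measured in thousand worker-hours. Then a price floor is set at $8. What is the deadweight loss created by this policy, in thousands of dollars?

0

Rearranging demand gives Qd = 89 - 8P. Setting quantity demanded equal to quantity supplied, 89 - 8P = 8P - 71, gives P* = 10 and Q* = 9.
The floor of 8 is below the equilibrium price 10, so it is not binding; the market clears at P* = 10, Q* = 9.
Since the control does not bind, no trades are prevented and deadweight loss is zero.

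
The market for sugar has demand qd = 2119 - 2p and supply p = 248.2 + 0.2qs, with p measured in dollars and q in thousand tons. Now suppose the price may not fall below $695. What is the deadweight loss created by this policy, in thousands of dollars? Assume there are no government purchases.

Rearranging supply gives qs = 5p - 1241. Equilibrium: 2119 - 2p = 5p - 1241, so 3360 = 7p and p* = 480, q* = 1159.
Since 695 > 480, the floor is binding.
At p = 695: qd = 2119 - 2·695 = 729 and qs = 5·695 - 1241 = 2234.
Quantity traded falls to 729. At q = 729 the demand price is (2119 - 729)/2 = 695 and the supply price is (1241 + 729)/5 = 394.
Deadweight loss = ½ · (695 - 394) · (1159 - 729) = ½ · 301 · 430 = 64715.

64715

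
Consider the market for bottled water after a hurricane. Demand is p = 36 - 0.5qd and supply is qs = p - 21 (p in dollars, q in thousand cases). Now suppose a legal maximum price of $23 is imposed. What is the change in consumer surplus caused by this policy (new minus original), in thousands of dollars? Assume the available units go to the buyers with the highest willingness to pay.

Rearranging demand gives qd = 72 - 2p. In a free market, 72 - 2p = p - 21 gives the equilibrium p* = 31, q* = 10.
Because the ceiling (23) lies below the market-clearing price, it is binding.
At p = 23: qd = 72 - 2·23 = 26 and qs = 23 - 21 = 2.
Consumer surplus without the control is ½ · (36 - 31) · 10 = 25.
With the ceiling, 2 units are sold at 23 (assume they go to the highest-value buyers). The demand price at q = 2 is 35, so CS = ½ · [(36 - 23) + (35 - 23)] · 2 = 25.
Change in consumer surplus = 25 - 25 = 0.

0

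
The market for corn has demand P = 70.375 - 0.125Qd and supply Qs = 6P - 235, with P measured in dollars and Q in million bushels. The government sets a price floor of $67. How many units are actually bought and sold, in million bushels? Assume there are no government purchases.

Rearranging demand gives Qd = 563 - 8P. Equilibrium: 563 - 8P = 6P - 235, so 798 = 14P and P* = 57, Q* = 107.
Since 67 > 57, the floor is binding.
At P = 67: Qd = 563 - 8·67 = 27 and Qs = 6·67 - 235 = 167.
The quantity actually transacted is the short side, demand: 27.

27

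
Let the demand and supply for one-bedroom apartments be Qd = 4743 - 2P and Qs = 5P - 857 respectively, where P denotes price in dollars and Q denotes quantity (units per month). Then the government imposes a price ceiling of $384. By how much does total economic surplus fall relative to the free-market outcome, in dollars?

Setting quantity demanded equal to quantity supplied, 4743 - 2P = 5P - 857, gives P* = 800 and Q* = 3143.
Since 384 < 800, the ceiling is binding.
At P = 384: Qd = 4743 - 2·384 = 3975 and Qs = 5·384 - 857 = 1063.
Quantity traded falls to 1063. At Q = 1063 the demand price is (4743 - 1063)/2 = 1840 and the supply price is (857 + 1063)/5 = 384.
Deadweight loss = ½ · (1840 - 384) · (3143 - 1063) = ½ · 1456 · 2080 = 1514240.

1514240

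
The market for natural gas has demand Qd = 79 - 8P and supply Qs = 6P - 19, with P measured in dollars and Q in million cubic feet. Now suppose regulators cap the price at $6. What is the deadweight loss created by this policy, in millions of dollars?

5.25

Equilibrium: 79 - 8P = 6P - 19, so 98 = 14P and P* = 7, Q* = 23.
The ceiling of 6 is below the equilibrium price 7, so it binds.
At P = 6: Qd = 79 - 8·6 = 31 and Qs = 6·6 - 19 = 17.
Quantity traded falls to 17. At Q = 17 the demand price is (79 - 17)/8 = 7.75 and the supply price is (19 + 17)/6 = 6.
Deadweight loss = ½ · (7.75 - 6) · (23 - 17) = ½ · 1.75 · 6 = 5.25.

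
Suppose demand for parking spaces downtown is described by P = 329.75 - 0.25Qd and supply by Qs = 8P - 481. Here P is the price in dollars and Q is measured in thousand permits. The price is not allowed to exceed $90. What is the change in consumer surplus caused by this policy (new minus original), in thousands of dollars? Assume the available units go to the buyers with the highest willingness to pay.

-14460

Rearranging demand gives Qd = 1319 - 4P. Equilibrium: 1319 - 4P = 8P - 481, so 1800 = 12P and P* = 150, Q* = 719.
Since 90 < 150, the ceiling is binding.
At P = 90: Qd = 1319 - 4·90 = 959 and Qs = 8·90 - 481 = 239.
Consumer surplus without the control is ½ · (329.75 - 150) · 719 = 64620.125.
With the ceiling, 239 units are sold at 90 (assume they go to the highest-value buyers). The demand price at Q = 239 is 270, so CS = ½ · [(329.75 - 90) + (270 - 90)] · 239 = 50160.125.
Change in consumer surplus = 50160.125 - 64620.125 = -14460.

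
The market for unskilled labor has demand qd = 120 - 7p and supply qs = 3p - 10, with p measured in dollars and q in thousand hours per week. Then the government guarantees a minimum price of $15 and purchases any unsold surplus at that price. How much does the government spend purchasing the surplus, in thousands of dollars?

300

In a free market, 120 - 7p = 3p - 10 gives the equilibrium p* = 13, q* = 29.
The floor of 15 is above the equilibrium price 13, so it binds.
At p = 15: qd = 120 - 7·15 = 15 and qs = 3·15 - 10 = 35.
Surplus = qs - qd = 20.
Government expenditure = surplus × support price = 20 × 15 = 300.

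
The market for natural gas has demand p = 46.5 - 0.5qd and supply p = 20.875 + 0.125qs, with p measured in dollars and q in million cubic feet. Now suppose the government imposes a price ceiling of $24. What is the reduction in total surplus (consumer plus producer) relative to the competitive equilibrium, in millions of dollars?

80

Rearranging demand gives qd = 93 - 2p; rearranging supply gives qs = 8p - 167. Equilibrium: 93 - 2p = 8p - 167, so 260 = 10p and p* = 26, q* = 41.
Since 24 < 26, the ceiling is binding.
At p = 24: qd = 93 - 2·24 = 45 and qs = 8·24 - 167 = 25.
Quantity traded falls to 25. At q = 25 the demand price is (93 - 25)/2 = 34 and the supply price is (167 + 25)/8 = 24.
Deadweight loss = ½ · (34 - 24) · (41 - 25) = ½ · 10 · 16 = 80.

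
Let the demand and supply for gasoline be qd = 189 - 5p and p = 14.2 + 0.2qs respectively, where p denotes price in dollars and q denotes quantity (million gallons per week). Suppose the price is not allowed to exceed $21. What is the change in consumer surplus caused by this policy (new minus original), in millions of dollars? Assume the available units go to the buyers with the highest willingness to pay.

Rearranging supply gives qs = 5p - 71. Without the control the market clears where 189 - 5p = 5p - 71, i.e. p* = 26 and q* = 59.
Since 21 < 26, the ceiling is binding.
At p = 21: qd = 189 - 5·21 = 84 and qs = 5·21 - 71 = 34.
Consumer surplus without the control is ½ · (37.8 - 26) · 59 = 348.1.
With the ceiling, 34 units are sold at 21 (assume they go to the highest-value buyers). The demand price at q = 34 is 31, so CS = ½ · [(37.8 - 21) + (31 - 21)] · 34 = 455.6.
Change in consumer surplus = 455.6 - 348.1 = 107.5.

107.5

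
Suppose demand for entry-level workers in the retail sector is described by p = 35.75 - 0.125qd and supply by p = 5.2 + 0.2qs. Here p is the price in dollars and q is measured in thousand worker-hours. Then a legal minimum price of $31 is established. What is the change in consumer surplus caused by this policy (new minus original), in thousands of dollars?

-462

Rearranging demand gives qd = 286 - 8p; rearranging supply gives qs = 5p - 26. Without the control the market clears where 286 - 8p = 5p - 26, i.e. p* = 24 and q* = 94.
The floor of 31 is above the equilibrium price 24, so it binds.
At p = 31: qd = 286 - 8·31 = 38 and qs = 5·31 - 26 = 129.
Consumer surplus without the control is ½ · (35.75 - 24) · 94 = 552.25.
With the floor, consumers buy 38 units at 31, so CS = ½ · (35.75 - 31) · 38 = 90.25.
Change in consumer surplus = 90.25 - 552.25 = -462.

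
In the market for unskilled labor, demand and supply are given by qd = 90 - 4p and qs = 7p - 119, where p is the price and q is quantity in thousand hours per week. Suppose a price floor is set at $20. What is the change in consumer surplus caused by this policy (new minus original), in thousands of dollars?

-12

Setting quantity demanded equal to quantity supplied, 90 - 4p = 7p - 119, gives p* = 19 and q* = 14.
The floor of 20 is above the equilibrium price 19, so it binds.
At p = 20: qd = 90 - 4·20 = 10 and qs = 7·20 - 119 = 21.
Consumer surplus without the control is ½ · (22.5 - 19) · 14 = 24.5.
With the floor, consumers buy 10 units at 20, so CS = ½ · (22.5 - 20) · 10 = 12.5.
Change in consumer surplus = 12.5 - 24.5 = -12.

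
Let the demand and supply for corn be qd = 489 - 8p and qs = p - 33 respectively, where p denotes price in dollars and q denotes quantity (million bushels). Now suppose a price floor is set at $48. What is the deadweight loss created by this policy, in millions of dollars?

0

Equilibrium: 489 - 8p = p - 33, so 522 = 9p and p* = 58, q* = 25.
Since 48 is below p* = 58, the floor does not bind and the free-market outcome prevails.
Since the control does not bind, no trades are prevented and deadweight loss is zero.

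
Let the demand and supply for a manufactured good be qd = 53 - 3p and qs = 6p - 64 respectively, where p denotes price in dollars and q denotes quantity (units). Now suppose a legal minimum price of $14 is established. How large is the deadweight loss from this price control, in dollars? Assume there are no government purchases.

Equilibrium: 53 - 3p = 6p - 64, so 117 = 9p and p* = 13, q* = 14.
Since 14 > 13, the floor is binding.
At p = 14: qd = 53 - 3·14 = 11 and qs = 6·14 - 64 = 20.
Quantity traded falls to 11. At q = 11 the demand price is (53 - 11)/3 = 14 and the supply price is (64 + 11)/6 = 12.5.
Deadweight loss = ½ · (14 - 12.5) · (14 - 11) = ½ · 1.5 · 3 = 2.25.

2.25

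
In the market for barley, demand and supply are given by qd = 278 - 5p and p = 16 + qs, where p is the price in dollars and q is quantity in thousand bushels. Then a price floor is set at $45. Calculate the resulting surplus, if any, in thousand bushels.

Rearranging supply gives qs = p - 16. Equilibrium: 278 - 5p = p - 16, so 294 = 6p and p* = 49, q* = 33.
Since 45 is below p* = 49, the floor does not bind and the free-market outcome prevails.
Since the control does not bind, there is no surplus.

0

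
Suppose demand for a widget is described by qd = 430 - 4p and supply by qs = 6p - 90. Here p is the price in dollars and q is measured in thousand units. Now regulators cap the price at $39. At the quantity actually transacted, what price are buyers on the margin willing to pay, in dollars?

71.5

Without the control the market clears where 430 - 4p = 6p - 90, i.e. p* = 52 and q* = 222.
Because the ceiling (39) lies below the market-clearing price, it is binding.
At p = 39: qd = 430 - 4·39 = 274 and qs = 6·39 - 90 = 144.
Only 144 units reach the market. On the demand curve, the marginal buyer's willingness to pay at q = 144 is (430 - 144)/4 = 71.5.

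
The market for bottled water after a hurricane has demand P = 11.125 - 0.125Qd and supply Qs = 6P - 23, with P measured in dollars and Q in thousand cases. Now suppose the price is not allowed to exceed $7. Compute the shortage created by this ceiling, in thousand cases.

14

Rearranging demand gives Qd = 89 - 8P. Setting quantity demanded equal to quantity supplied, 89 - 8P = 6P - 23, gives P* = 8 and Q* = 25.
The ceiling of 7 is below the equilibrium price 8, so it binds.
At P = 7: Qd = 89 - 8·7 = 33 and Qs = 6·7 - 23 = 19.
Shortage = Qd - Qs = 33 - 19 = 14.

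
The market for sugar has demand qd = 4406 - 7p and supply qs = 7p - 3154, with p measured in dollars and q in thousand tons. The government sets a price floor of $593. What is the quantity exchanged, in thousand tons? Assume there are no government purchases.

Equilibrium: 4406 - 7p = 7p - 3154, so 7560 = 14p and p* = 540, q* = 626.
Since 593 > 540, the floor is binding.
At p = 593: qd = 4406 - 7·593 = 255 and qs = 7·593 - 3154 = 997.
The quantity actually transacted is the short side, demand: 255.

255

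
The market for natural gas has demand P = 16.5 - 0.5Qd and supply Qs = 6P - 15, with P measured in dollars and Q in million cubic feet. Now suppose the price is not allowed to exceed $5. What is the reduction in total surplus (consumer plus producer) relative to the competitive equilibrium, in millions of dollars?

Rearranging demand gives Qd = 33 - 2P. Without the control the market clears where 33 - 2P = 6P - 15, i.e. P* = 6 and Q* = 21.
The ceiling of 5 is below the equilibrium price 6, so it binds.
At P = 5: Qd = 33 - 2·5 = 23 and Qs = 6·5 - 15 = 15.
Quantity traded falls to 15. At Q = 15 the demand price is (33 - 15)/2 = 9 and the supply price is (15 + 15)/6 = 5.
Deadweight loss = ½ · (9 - 5) · (21 - 15) = ½ · 4 · 6 = 12.

12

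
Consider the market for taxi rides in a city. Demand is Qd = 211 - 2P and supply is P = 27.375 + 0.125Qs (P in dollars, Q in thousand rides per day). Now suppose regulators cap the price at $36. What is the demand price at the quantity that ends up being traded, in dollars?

Rearranging supply gives Qs = 8P - 219. Equilibrium: 211 - 2P = 8P - 219, so 430 = 10P and P* = 43, Q* = 125.
The ceiling of 36 is below the equilibrium price 43, so it binds.
At P = 36: Qd = 211 - 2·36 = 139 and Qs = 8·36 - 219 = 69.
Only 69 units reach the market. On the demand curve, the marginal buyer's willingness to pay at Q = 69 is (211 - 69)/2 = 71.

71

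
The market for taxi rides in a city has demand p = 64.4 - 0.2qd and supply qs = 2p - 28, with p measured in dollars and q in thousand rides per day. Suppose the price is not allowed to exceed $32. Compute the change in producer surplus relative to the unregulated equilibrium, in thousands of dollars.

Rearranging demand gives qd = 322 - 5p. Equilibrium: 322 - 5p = 2p - 28, so 350 = 7p and p* = 50, q* = 72.
The ceiling of 32 is below the equilibrium price 50, so it binds.
At p = 32: qd = 322 - 5·32 = 162 and qs = 2·32 - 28 = 36.
Producer surplus without the control is ½ · (50 - 14) · 72 = 1296.
With the ceiling, producers sell 36 units at 32, so PS = ½ · (32 - 14) · 36 = 324.
Change in producer surplus = 324 - 1296 = -972.

-972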